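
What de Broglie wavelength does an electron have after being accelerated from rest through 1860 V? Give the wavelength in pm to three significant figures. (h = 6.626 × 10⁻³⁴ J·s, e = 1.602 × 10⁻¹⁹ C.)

λ = 28.4 pm

KE = eV = 1.602 × 10⁻¹⁹ × 1860 = 2.980 × 10⁻¹⁶ J.
p = √(2mKE) = √(2 × 9.109 × 10⁻³¹ × 2.980 × 10⁻¹⁶) = 2.330 × 10⁻²³ kg·m/s.
λ = h/p = 6.626 × 10⁻³⁴ / 2.330 × 10⁻²³ = 2.84 × 10⁻¹¹ m = 28.4 pm.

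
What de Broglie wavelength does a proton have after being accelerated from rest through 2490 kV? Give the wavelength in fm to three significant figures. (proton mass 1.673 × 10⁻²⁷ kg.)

KE = eV = 1.602 × 10⁻¹⁹ × 2.490 × 10⁶ = 3.989 × 10⁻¹³ J.
p = √(2mKE) = √(2 × 1.673 × 10⁻²⁷ × 3.989 × 10⁻¹³) = 3.653 × 10⁻²⁰ kg·m/s.
λ = h/p = 6.626 × 10⁻³⁴ / 3.653 × 10⁻²⁰ = 1.81 × 10⁻¹⁴ m = 18.1 fm.

λ = 18.1 fm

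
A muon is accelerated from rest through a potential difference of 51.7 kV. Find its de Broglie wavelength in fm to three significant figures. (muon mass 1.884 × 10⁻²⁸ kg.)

λ = 375 fm

KE = eV = 1.602 × 10⁻¹⁹ × 5.170 × 10⁴ = 8.282 × 10⁻¹⁵ J.
p = √(2mKE) = √(2 × 1.884 × 10⁻²⁸ × 8.282 × 10⁻¹⁵) = 1.767 × 10⁻²¹ kg·m/s.
λ = h/p = 6.626 × 10⁻³⁴ / 1.767 × 10⁻²¹ = 3.75 × 10⁻¹³ m = 375 fm.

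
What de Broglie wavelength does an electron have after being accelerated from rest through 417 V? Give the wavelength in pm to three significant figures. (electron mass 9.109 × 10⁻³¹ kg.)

KE = eV = 1.602 × 10⁻¹⁹ × 417.0 = 6.680 × 10⁻¹⁷ J.
p = √(2mKE) = √(2 × 9.109 × 10⁻³¹ × 6.680 × 10⁻¹⁷) = 1.103 × 10⁻²³ kg·m/s.
λ = h/p = 6.626 × 10⁻³⁴ / 1.103 × 10⁻²³ = 6.01 × 10⁻¹¹ m = 60.1 pm.

λ = 60.1 pm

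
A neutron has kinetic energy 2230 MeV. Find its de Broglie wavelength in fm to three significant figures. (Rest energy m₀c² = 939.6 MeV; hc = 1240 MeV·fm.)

λ = 0.410 fm

Total energy E = KE + m₀c² = 2230 + 939.6 = 3169.6 MeV.
(pc)² = E² − (m₀c²)² = (3169.6)² − (939.6)² = 9.164 × 10⁶ MeV², so pc = 3027 MeV.
λ = hc/(pc) = 1240 MeV·fm / 3027 MeV = 0.410 fm.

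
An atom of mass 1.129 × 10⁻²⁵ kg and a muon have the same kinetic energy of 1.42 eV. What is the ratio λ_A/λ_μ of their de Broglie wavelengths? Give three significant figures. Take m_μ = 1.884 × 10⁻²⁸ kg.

λ_A/λ_μ = 0.0409

At fixed KE, p = √(2mKE) so λ = h/p ∝ 1/√m.
λ_A/λ_μ = √(m_μ/m_A) = √(1.884 × 10⁻²⁸/1.129 × 10⁻²⁵) = √(1.669 × 10⁻³) = 0.0409.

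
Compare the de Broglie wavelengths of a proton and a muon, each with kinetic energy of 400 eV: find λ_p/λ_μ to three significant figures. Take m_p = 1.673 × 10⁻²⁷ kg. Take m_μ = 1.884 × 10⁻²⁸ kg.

λ_p/λ_μ = 0.336

At fixed KE, p = √(2mKE) so λ = h/p ∝ 1/√m.
λ_p/λ_μ = √(m_μ/m_p) = √(1.884 × 10⁻²⁸/1.673 × 10⁻²⁷) = √(0.1126) = 0.336.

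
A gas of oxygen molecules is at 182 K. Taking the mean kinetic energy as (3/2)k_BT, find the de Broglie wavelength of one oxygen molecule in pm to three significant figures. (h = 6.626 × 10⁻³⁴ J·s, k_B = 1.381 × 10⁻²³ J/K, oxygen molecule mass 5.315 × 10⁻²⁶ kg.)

λ = 33.1 pm

KE = (3/2)k_BT = 1.5 × 1.381 × 10⁻²³ × 182 = 3.770 × 10⁻²¹ J.
p = √(2mKE) = √(2 × 5.315 × 10⁻²⁶ × 3.770 × 10⁻²¹) = 2.002 × 10⁻²³ kg·m/s.
λ = h/p = 3.31 × 10⁻¹¹ m = 33.1 pm.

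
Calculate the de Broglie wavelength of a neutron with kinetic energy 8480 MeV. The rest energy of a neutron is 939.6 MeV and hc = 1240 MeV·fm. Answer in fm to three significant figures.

Total energy E = KE + m₀c² = 8480 + 939.6 = 9419.6 MeV.
(pc)² = E² − (m₀c²)² = (9419.6)² − (939.6)² = 8.785 × 10⁷ MeV², so pc = 9373 MeV.
λ = hc/(pc) = 1240 MeV·fm / 9373 MeV = 0.132 fm.

λ = 0.132 fm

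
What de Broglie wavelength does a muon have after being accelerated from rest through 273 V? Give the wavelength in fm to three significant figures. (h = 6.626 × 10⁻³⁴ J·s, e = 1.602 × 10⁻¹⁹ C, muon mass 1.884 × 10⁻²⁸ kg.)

λ = 5160 fm

KE = eV = 1.602 × 10⁻¹⁹ × 273.0 = 4.373 × 10⁻¹⁷ J.
p = √(2mKE) = √(2 × 1.884 × 10⁻²⁸ × 4.373 × 10⁻¹⁷) = 1.284 × 10⁻²² kg·m/s.
λ = h/p = 6.626 × 10⁻³⁴ / 1.284 × 10⁻²² = 5.16 × 10⁻¹² m = 5160 fm.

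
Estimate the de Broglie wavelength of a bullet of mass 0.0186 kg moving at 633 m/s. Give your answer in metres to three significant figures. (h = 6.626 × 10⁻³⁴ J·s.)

λ = 5.63 × 10⁻³⁵ m

p = mv = 0.0186 × 633 = 1.177 × 10¹ kg·m/s.
λ = h/p = 6.626 × 10⁻³⁴ / 1.177 × 10¹ = 5.63 × 10⁻³⁵ m.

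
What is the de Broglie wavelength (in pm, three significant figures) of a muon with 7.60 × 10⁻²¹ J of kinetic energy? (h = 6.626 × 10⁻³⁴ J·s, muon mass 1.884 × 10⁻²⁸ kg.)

λ = 392 pm

p = √(2mKE) = √(2 × 1.884 × 10⁻²⁸ × 7.600 × 10⁻²¹) = 1.692 × 10⁻²⁴ kg·m/s.
λ = h/p = 6.626 × 10⁻³⁴ / 1.692 × 10⁻²⁴ = 3.92 × 10⁻¹⁰ m = 392 pm.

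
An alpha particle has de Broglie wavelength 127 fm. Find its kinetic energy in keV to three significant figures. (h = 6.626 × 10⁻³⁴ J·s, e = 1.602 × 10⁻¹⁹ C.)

KE = 12.8 keV

p = h/λ = 6.626 × 10⁻³⁴ / 1.270 × 10⁻¹³ = 5.217 × 10⁻²¹ kg·m/s.
KE = p²/(2m) = (5.217 × 10⁻²¹)² / (2 × 6.645 × 10⁻²⁷) = 2.048 × 10⁻¹⁵ J = 12.8 keV.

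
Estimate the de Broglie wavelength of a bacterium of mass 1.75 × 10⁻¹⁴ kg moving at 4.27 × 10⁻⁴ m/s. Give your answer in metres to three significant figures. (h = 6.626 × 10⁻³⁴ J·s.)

λ = 8.87 × 10⁻¹⁷ m

p = mv = 1.75 × 10⁻¹⁴ × 4.27 × 10⁻⁴ = 7.473 × 10⁻¹⁸ kg·m/s.
λ = h/p = 6.626 × 10⁻³⁴ / 7.473 × 10⁻¹⁸ = 8.87 × 10⁻¹⁷ m.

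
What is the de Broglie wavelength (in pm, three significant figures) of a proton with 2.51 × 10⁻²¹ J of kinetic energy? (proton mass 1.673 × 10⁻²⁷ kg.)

λ = 229 pm

p = √(2mKE) = √(2 × 1.673 × 10⁻²⁷ × 2.510 × 10⁻²¹) = 2.898 × 10⁻²⁴ kg·m/s.
λ = h/p = 6.626 × 10⁻³⁴ / 2.898 × 10⁻²⁴ = 2.29 × 10⁻¹⁰ m = 229 pm.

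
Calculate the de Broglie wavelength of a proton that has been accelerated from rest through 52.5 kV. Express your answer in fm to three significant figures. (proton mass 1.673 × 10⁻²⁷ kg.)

λ = 125 fm

KE = eV = 1.602 × 10⁻¹⁹ × 5.250 × 10⁴ = 8.411 × 10⁻¹⁵ J.
p = √(2mKE) = √(2 × 1.673 × 10⁻²⁷ × 8.411 × 10⁻¹⁵) = 5.305 × 10⁻²¹ kg·m/s.
λ = h/p = 6.626 × 10⁻³⁴ / 5.305 × 10⁻²¹ = 1.25 × 10⁻¹³ m = 125 fm.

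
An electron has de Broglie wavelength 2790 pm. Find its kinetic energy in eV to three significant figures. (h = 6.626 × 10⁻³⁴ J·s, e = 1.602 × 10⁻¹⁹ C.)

KE = 0.193 eV

p = h/λ = 6.626 × 10⁻³⁴ / 2.790 × 10⁻⁹ = 2.375 × 10⁻²⁵ kg·m/s.
KE = p²/(2m) = (2.375 × 10⁻²⁵)² / (2 × 9.109 × 10⁻³¹) = 3.096 × 10⁻²⁰ J = 0.193 eV.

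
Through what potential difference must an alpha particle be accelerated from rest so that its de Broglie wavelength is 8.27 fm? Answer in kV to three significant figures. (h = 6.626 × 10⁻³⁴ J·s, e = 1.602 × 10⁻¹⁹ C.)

p = h/λ = 6.626 × 10⁻³⁴ / 8.270 × 10⁻¹⁵ = 8.012 × 10⁻²⁰ kg·m/s.
KE = p²/(2m) = 4.830 × 10⁻¹³ J.
V = KE/2e = 4.830 × 10⁻¹³ / (2 × 1.602 × 10⁻¹⁹) = 1510 kV.

V = 1510 kV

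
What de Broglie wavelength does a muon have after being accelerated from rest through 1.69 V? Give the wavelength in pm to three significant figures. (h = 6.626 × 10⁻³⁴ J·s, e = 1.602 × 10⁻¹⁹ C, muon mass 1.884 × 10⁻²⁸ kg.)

KE = eV = 1.602 × 10⁻¹⁹ × 1.690 = 2.707 × 10⁻¹⁹ J.
p = √(2mKE) = √(2 × 1.884 × 10⁻²⁸ × 2.707 × 10⁻¹⁹) = 1.010 × 10⁻²³ kg·m/s.
λ = h/p = 6.626 × 10⁻³⁴ / 1.010 × 10⁻²³ = 6.56 × 10⁻¹¹ m = 65.6 pm.

λ = 65.6 pm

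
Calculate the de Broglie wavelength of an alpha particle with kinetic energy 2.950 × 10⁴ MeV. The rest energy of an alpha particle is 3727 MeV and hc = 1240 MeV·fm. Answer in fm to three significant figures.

Total energy E = KE + m₀c² = 2.950 × 10⁴ + 3727 = 33227 MeV.
(pc)² = E² − (m₀c²)² = (33227)² − (3727)² = 1.090 × 10⁹ MeV², so pc = 3.302 × 10⁴ MeV.
λ = hc/(pc) = 1240 MeV·fm / 3.302 × 10⁴ MeV = 0.0376 fm.

λ = 0.0376 fm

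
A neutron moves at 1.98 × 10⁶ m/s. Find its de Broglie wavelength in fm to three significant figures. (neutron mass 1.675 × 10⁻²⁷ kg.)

p = mv = 1.675 × 10⁻²⁷ × 1.98 × 10⁶ = 3.317 × 10⁻²¹ kg·m/s.
λ = h/p = 6.626 × 10⁻³⁴ / 3.317 × 10⁻²¹ = 2.00 × 10⁻¹³ m = 200 fm.

λ = 200 fm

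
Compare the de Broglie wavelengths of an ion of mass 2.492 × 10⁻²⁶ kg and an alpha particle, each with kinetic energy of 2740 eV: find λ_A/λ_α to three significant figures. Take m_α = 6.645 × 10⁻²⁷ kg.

At fixed KE, p = √(2mKE) so λ = h/p ∝ 1/√m.
λ_A/λ_α = √(m_α/m_A) = √(6.645 × 10⁻²⁷/2.492 × 10⁻²⁶) = √(0.2667) = 0.516.

λ_A/λ_α = 0.516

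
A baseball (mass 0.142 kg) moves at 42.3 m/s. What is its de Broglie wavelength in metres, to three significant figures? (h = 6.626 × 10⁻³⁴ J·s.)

λ = 1.10 × 10⁻³⁴ m

p = mv = 0.142 × 42.3 = 6.007 kg·m/s.
λ = h/p = 6.626 × 10⁻³⁴ / 6.007 = 1.10 × 10⁻³⁴ m.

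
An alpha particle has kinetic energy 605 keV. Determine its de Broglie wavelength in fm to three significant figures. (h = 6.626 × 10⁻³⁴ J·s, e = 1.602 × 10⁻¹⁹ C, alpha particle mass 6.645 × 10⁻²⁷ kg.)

λ = 18.5 fm

KE = 605 keV = 9.692 × 10⁻¹⁴ J.
p = √(2mKE) = √(2 × 6.645 × 10⁻²⁷ × 9.692 × 10⁻¹⁴) = 3.589 × 10⁻²⁰ kg·m/s.
λ = h/p = 6.626 × 10⁻³⁴ / 3.589 × 10⁻²⁰ = 1.85 × 10⁻¹⁴ m = 18.5 fm.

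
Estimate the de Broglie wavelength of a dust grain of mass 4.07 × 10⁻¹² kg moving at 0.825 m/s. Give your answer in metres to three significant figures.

p = mv = 4.07 × 10⁻¹² × 0.825 = 3.358 × 10⁻¹² kg·m/s.
λ = h/p = 6.626 × 10⁻³⁴ / 3.358 × 10⁻¹² = 1.97 × 10⁻²² m.

λ = 1.97 × 10⁻²² m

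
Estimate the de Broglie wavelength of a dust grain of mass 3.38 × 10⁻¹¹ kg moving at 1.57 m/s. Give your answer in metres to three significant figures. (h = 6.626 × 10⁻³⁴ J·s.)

λ = 1.25 × 10⁻²³ m

p = mv = 3.38 × 10⁻¹¹ × 1.57 = 5.307 × 10⁻¹¹ kg·m/s.
λ = h/p = 6.626 × 10⁻³⁴ / 5.307 × 10⁻¹¹ = 1.25 × 10⁻²³ m.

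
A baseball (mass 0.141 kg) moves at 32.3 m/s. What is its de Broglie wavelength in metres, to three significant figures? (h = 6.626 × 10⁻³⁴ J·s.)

λ = 1.45 × 10⁻³⁴ m

p = mv = 0.141 × 32.3 = 4.554 kg·m/s.
λ = h/p = 6.626 × 10⁻³⁴ / 4.554 = 1.45 × 10⁻³⁴ m.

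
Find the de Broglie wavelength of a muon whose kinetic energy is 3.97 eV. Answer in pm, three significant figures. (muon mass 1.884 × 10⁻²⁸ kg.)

KE = 3.97 eV = 6.360 × 10⁻¹⁹ J.
p = √(2mKE) = √(2 × 1.884 × 10⁻²⁸ × 6.360 × 10⁻¹⁹) = 1.548 × 10⁻²³ kg·m/s.
λ = h/p = 6.626 × 10⁻³⁴ / 1.548 × 10⁻²³ = 4.28 × 10⁻¹¹ m = 42.8 pm.

λ = 42.8 pm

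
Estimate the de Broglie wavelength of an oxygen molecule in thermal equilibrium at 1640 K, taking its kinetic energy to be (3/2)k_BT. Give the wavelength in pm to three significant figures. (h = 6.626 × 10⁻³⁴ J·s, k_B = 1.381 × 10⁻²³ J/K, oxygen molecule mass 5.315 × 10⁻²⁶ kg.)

KE = (3/2)k_BT = 1.5 × 1.381 × 10⁻²³ × 1640 = 3.397 × 10⁻²⁰ J.
p = √(2mKE) = √(2 × 5.315 × 10⁻²⁶ × 3.397 × 10⁻²⁰) = 6.009 × 10⁻²³ kg·m/s.
λ = h/p = 1.10 × 10⁻¹¹ m = 11.0 pm.

λ = 11.0 pm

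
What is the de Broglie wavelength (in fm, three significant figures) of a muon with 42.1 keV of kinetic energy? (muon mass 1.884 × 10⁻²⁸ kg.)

λ = 416 fm

KE = 42.1 keV = 6.744 × 10⁻¹⁵ J.
p = √(2mKE) = √(2 × 1.884 × 10⁻²⁸ × 6.744 × 10⁻¹⁵) = 1.594 × 10⁻²¹ kg·m/s.
λ = h/p = 6.626 × 10⁻³⁴ / 1.594 × 10⁻²¹ = 4.16 × 10⁻¹³ m = 416 fm.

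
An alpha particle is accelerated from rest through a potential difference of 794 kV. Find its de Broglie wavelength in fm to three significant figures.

λ = 11.4 fm

KE = 2eV = 2 × 1.602 × 10⁻¹⁹ × 7.940 × 10⁵ = 2.544 × 10⁻¹³ J.
p = √(2mKE) = √(2 × 6.645 × 10⁻²⁷ × 2.544 × 10⁻¹³) = 5.815 × 10⁻²⁰ kg·m/s.
λ = h/p = 6.626 × 10⁻³⁴ / 5.815 × 10⁻²⁰ = 1.14 × 10⁻¹⁴ m = 11.4 fm.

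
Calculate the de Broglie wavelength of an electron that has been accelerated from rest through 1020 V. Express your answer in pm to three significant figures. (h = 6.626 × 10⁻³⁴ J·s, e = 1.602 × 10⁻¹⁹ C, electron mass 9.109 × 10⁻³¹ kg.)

λ = 38.4 pm

KE = eV = 1.602 × 10⁻¹⁹ × 1020 = 1.634 × 10⁻¹⁶ J.
p = √(2mKE) = √(2 × 9.109 × 10⁻³¹ × 1.634 × 10⁻¹⁶) = 1.725 × 10⁻²³ kg·m/s.
λ = h/p = 6.626 × 10⁻³⁴ / 1.725 × 10⁻²³ = 3.84 × 10⁻¹¹ m = 38.4 pm.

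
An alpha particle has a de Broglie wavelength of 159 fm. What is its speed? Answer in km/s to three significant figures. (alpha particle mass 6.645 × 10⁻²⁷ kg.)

v = 627 km/s

p = h/λ = 6.626 × 10⁻³⁴ / 1.590 × 10⁻¹³ = 4.167 × 10⁻²¹ kg·m/s.
v = p/m = 4.167 × 10⁻²¹ / 6.645 × 10⁻²⁷ = 6.27 × 10⁵ m/s = 627 km/s.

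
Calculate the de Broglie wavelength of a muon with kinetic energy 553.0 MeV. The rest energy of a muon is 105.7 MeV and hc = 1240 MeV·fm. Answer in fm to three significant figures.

λ = 1.91 fm

Total energy E = KE + m₀c² = 553.0 + 105.7 = 658.7 MeV.
(pc)² = E² − (m₀c²)² = (658.7)² − (105.7)² = 4.227 × 10⁵ MeV², so pc = 650.2 MeV.
λ = hc/(pc) = 1240 MeV·fm / 650.2 MeV = 1.91 fm.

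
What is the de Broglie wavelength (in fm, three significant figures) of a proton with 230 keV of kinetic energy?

KE = 230 keV = 3.685 × 10⁻¹⁴ J.
p = √(2mKE) = √(2 × 1.673 × 10⁻²⁷ × 3.685 × 10⁻¹⁴) = 1.110 × 10⁻²⁰ kg·m/s.
λ = h/p = 6.626 × 10⁻³⁴ / 1.110 × 10⁻²⁰ = 5.97 × 10⁻¹⁴ m = 59.7 fm.

λ = 59.7 fm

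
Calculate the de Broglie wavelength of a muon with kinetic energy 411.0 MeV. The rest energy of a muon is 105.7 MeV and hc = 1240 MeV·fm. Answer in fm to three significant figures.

λ = 2.45 fm

Total energy E = KE + m₀c² = 411.0 + 105.7 = 516.7 MeV.
(pc)² = E² − (m₀c²)² = (516.7)² − (105.7)² = 2.558 × 10⁵ MeV², so pc = 505.8 MeV.
λ = hc/(pc) = 1240 MeV·fm / 505.8 MeV = 2.45 fm.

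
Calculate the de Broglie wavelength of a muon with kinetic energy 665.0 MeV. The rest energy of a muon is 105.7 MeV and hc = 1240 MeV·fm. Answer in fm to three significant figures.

Total energy E = KE + m₀c² = 665.0 + 105.7 = 770.7 MeV.
(pc)² = E² − (m₀c²)² = (770.7)² − (105.7)² = 5.828 × 10⁵ MeV², so pc = 763.4 MeV.
λ = hc/(pc) = 1240 MeV·fm / 763.4 MeV = 1.62 fm.

λ = 1.62 fm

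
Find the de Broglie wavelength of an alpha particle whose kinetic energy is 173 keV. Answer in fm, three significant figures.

λ = 34.5 fm

KE = 173 keV = 2.771 × 10⁻¹⁴ J.
p = √(2mKE) = √(2 × 6.645 × 10⁻²⁷ × 2.771 × 10⁻¹⁴) = 1.919 × 10⁻²⁰ kg·m/s.
λ = h/p = 6.626 × 10⁻³⁴ / 1.919 × 10⁻²⁰ = 3.45 × 10⁻¹⁴ m = 34.5 fm.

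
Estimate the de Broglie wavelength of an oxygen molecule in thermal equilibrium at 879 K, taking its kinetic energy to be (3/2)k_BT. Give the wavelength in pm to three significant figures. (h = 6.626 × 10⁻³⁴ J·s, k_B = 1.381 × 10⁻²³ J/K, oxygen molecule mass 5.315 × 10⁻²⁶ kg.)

KE = (3/2)k_BT = 1.5 × 1.381 × 10⁻²³ × 879 = 1.821 × 10⁻²⁰ J.
p = √(2mKE) = √(2 × 5.315 × 10⁻²⁶ × 1.821 × 10⁻²⁰) = 4.400 × 10⁻²³ kg·m/s.
λ = h/p = 1.51 × 10⁻¹¹ m = 15.1 pm.

λ = 15.1 pm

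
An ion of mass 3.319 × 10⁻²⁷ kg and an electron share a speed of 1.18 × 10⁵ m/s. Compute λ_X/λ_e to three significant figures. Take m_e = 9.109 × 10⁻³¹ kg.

λ_X/λ_e = 2.74 × 10⁻⁴

At fixed v, p = mv so λ = h/(mv) ∝ 1/m.
λ_X/λ_e = m_e/m_X = 9.109 × 10⁻³¹/3.319 × 10⁻²⁷ = 2.74 × 10⁻⁴.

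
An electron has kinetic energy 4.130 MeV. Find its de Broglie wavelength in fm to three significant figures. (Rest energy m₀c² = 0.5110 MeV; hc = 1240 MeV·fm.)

Total energy E = KE + m₀c² = 4.130 + 0.5110 = 4.6410 MeV.
(pc)² = E² − (m₀c²)² = (4.6410)² − (0.5110)² = 21.28 MeV², so pc = 4.613 MeV.
λ = hc/(pc) = 1240 MeV·fm / 4.613 MeV = 269 fm.

λ = 269 fm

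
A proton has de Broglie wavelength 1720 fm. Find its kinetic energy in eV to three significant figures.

KE = 277 eV

p = h/λ = 6.626 × 10⁻³⁴ / 1.720 × 10⁻¹² = 3.852 × 10⁻²² kg·m/s.
KE = p²/(2m) = (3.852 × 10⁻²²)² / (2 × 1.673 × 10⁻²⁷) = 4.435 × 10⁻¹⁷ J = 277 eV.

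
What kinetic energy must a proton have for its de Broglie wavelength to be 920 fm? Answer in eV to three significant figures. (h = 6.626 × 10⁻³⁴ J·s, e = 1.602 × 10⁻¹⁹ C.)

KE = 968 eV

p = h/λ = 6.626 × 10⁻³⁴ / 9.200 × 10⁻¹³ = 7.202 × 10⁻²² kg·m/s.
KE = p²/(2m) = (7.202 × 10⁻²²)² / (2 × 1.673 × 10⁻²⁷) = 1.550 × 10⁻¹⁶ J = 968 eV.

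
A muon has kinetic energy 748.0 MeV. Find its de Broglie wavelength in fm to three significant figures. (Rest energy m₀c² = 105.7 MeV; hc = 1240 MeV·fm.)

Total energy E = KE + m₀c² = 748.0 + 105.7 = 853.7 MeV.
(pc)² = E² − (m₀c²)² = (853.7)² − (105.7)² = 7.176 × 10⁵ MeV², so pc = 847.1 MeV.
λ = hc/(pc) = 1240 MeV·fm / 847.1 MeV = 1.46 fm.

λ = 1.46 fm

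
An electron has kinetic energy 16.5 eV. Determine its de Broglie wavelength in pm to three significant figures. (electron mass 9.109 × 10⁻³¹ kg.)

λ = 302 pm

KE = 16.5 eV = 2.643 × 10⁻¹⁸ J.
p = √(2mKE) = √(2 × 9.109 × 10⁻³¹ × 2.643 × 10⁻¹⁸) = 2.194 × 10⁻²⁴ kg·m/s.
λ = h/p = 6.626 × 10⁻³⁴ / 2.194 × 10⁻²⁴ = 3.02 × 10⁻¹⁰ m = 302 pm.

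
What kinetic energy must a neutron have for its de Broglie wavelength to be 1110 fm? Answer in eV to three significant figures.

p = h/λ = 6.626 × 10⁻³⁴ / 1.110 × 10⁻¹² = 5.969 × 10⁻²² kg·m/s.
KE = p²/(2m) = (5.969 × 10⁻²²)² / (2 × 1.675 × 10⁻²⁷) = 1.064 × 10⁻¹⁶ J = 664 eV.

KE = 664 eV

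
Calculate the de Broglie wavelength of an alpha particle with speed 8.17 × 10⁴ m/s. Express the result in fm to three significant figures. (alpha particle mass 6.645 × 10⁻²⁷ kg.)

λ = 1220 fm

p = mv = 6.645 × 10⁻²⁷ × 8.17 × 10⁴ = 5.429 × 10⁻²² kg·m/s.
λ = h/p = 6.626 × 10⁻³⁴ / 5.429 × 10⁻²² = 1.22 × 10⁻¹² m = 1220 fm.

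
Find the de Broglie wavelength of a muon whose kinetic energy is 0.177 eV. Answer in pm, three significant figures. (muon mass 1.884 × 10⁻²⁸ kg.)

KE = 0.177 eV = 2.836 × 10⁻²⁰ J.
p = √(2mKE) = √(2 × 1.884 × 10⁻²⁸ × 2.836 × 10⁻²⁰) = 3.269 × 10⁻²⁴ kg·m/s.
λ = h/p = 6.626 × 10⁻³⁴ / 3.269 × 10⁻²⁴ = 2.03 × 10⁻¹⁰ m = 203 pm.

λ = 203 pm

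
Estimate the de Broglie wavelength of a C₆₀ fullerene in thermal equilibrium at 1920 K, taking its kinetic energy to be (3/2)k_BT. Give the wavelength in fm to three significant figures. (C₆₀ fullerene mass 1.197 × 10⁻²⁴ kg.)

λ = 2150 fm

KE = (3/2)k_BT = 1.5 × 1.381 × 10⁻²³ × 1920 = 3.977 × 10⁻²⁰ J.
p = √(2mKE) = √(2 × 1.197 × 10⁻²⁴ × 3.977 × 10⁻²⁰) = 3.086 × 10⁻²² kg·m/s.
λ = h/p = 2.15 × 10⁻¹² m = 2150 fm.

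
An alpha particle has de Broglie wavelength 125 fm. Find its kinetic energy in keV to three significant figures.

p = h/λ = 6.626 × 10⁻³⁴ / 1.250 × 10⁻¹³ = 5.301 × 10⁻²¹ kg·m/s.
KE = p²/(2m) = (5.301 × 10⁻²¹)² / (2 × 6.645 × 10⁻²⁷) = 2.114 × 10⁻¹⁵ J = 13.2 keV.

KE = 13.2 keV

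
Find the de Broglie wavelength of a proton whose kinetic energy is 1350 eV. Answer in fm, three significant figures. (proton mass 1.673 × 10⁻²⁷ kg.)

KE = 1350 eV = 2.163 × 10⁻¹⁶ J.
p = √(2mKE) = √(2 × 1.673 × 10⁻²⁷ × 2.163 × 10⁻¹⁶) = 8.507 × 10⁻²² kg·m/s.
λ = h/p = 6.626 × 10⁻³⁴ / 8.507 × 10⁻²² = 7.79 × 10⁻¹³ m = 779 fm.

λ = 779 fm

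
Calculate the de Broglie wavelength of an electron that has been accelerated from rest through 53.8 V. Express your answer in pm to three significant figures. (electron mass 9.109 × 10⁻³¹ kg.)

KE = eV = 1.602 × 10⁻¹⁹ × 53.80 = 8.619 × 10⁻¹⁸ J.
p = √(2mKE) = √(2 × 9.109 × 10⁻³¹ × 8.619 × 10⁻¹⁸) = 3.963 × 10⁻²⁴ kg·m/s.
λ = h/p = 6.626 × 10⁻³⁴ / 3.963 × 10⁻²⁴ = 1.67 × 10⁻¹⁰ m = 167 pm.

λ = 167 pm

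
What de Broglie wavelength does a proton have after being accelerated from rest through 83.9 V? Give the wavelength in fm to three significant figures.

KE = eV = 1.602 × 10⁻¹⁹ × 83.90 = 1.344 × 10⁻¹⁷ J.
p = √(2mKE) = √(2 × 1.673 × 10⁻²⁷ × 1.344 × 10⁻¹⁷) = 2.121 × 10⁻²² kg·m/s.
λ = h/p = 6.626 × 10⁻³⁴ / 2.121 × 10⁻²² = 3.12 × 10⁻¹² m = 3120 fm.

λ = 3120 fm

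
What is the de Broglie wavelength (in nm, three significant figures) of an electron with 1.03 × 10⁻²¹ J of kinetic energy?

p = √(2mKE) = √(2 × 9.109 × 10⁻³¹ × 1.030 × 10⁻²¹) = 4.332 × 10⁻²⁶ kg·m/s.
λ = h/p = 6.626 × 10⁻³⁴ / 4.332 × 10⁻²⁶ = 1.53 × 10⁻⁸ m = 15.3 nm.

λ = 15.3 nm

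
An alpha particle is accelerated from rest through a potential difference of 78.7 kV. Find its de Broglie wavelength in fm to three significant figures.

λ = 36.2 fm

KE = 2eV = 2 × 1.602 × 10⁻¹⁹ × 7.870 × 10⁴ = 2.522 × 10⁻¹⁴ J.
p = √(2mKE) = √(2 × 6.645 × 10⁻²⁷ × 2.522 × 10⁻¹⁴) = 1.831 × 10⁻²⁰ kg·m/s.
λ = h/p = 6.626 × 10⁻³⁴ / 1.831 × 10⁻²⁰ = 3.62 × 10⁻¹⁴ m = 36.2 fm.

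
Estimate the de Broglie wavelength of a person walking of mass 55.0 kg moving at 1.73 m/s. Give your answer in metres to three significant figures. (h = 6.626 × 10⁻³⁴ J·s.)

λ = 6.96 × 10⁻³⁶ m

p = mv = 55.0 × 1.73 = 9.515 × 10¹ kg·m/s.
λ = h/p = 6.626 × 10⁻³⁴ / 9.515 × 10¹ = 6.96 × 10⁻³⁶ m.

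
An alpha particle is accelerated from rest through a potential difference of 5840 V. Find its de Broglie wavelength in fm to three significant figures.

KE = 2eV = 2 × 1.602 × 10⁻¹⁹ × 5840 = 1.871 × 10⁻¹⁵ J.
p = √(2mKE) = √(2 × 6.645 × 10⁻²⁷ × 1.871 × 10⁻¹⁵) = 4.987 × 10⁻²¹ kg·m/s.
λ = h/p = 6.626 × 10⁻³⁴ / 4.987 × 10⁻²¹ = 1.33 × 10⁻¹³ m = 133 fm.

λ = 133 fm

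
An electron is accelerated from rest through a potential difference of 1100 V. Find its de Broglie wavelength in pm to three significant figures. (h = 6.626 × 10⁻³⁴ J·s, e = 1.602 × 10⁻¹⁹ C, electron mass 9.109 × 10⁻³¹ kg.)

λ = 37.0 pm

KE = eV = 1.602 × 10⁻¹⁹ × 1100 = 1.762 × 10⁻¹⁶ J.
p = √(2mKE) = √(2 × 9.109 × 10⁻³¹ × 1.762 × 10⁻¹⁶) = 1.792 × 10⁻²³ kg·m/s.
λ = h/p = 6.626 × 10⁻³⁴ / 1.792 × 10⁻²³ = 3.70 × 10⁻¹¹ m = 37.0 pm.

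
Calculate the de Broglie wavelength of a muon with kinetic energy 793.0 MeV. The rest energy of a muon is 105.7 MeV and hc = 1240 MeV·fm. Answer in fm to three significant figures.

λ = 1.39 fm

Total energy E = KE + m₀c² = 793.0 + 105.7 = 898.7 MeV.
(pc)² = E² − (m₀c²)² = (898.7)² − (105.7)² = 7.965 × 10⁵ MeV², so pc = 892.5 MeV.
λ = hc/(pc) = 1240 MeV·fm / 892.5 MeV = 1.39 fm.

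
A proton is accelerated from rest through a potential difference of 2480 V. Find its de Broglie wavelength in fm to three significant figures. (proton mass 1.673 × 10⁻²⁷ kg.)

λ = 575 fm

KE = eV = 1.602 × 10⁻¹⁹ × 2480 = 3.973 × 10⁻¹⁶ J.
p = √(2mKE) = √(2 × 1.673 × 10⁻²⁷ × 3.973 × 10⁻¹⁶) = 1.153 × 10⁻²¹ kg·m/s.
λ = h/p = 6.626 × 10⁻³⁴ / 1.153 × 10⁻²¹ = 5.75 × 10⁻¹³ m = 575 fm.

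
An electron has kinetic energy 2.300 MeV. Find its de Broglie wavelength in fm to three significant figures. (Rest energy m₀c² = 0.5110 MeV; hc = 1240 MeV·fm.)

Total energy E = KE + m₀c² = 2.300 + 0.5110 = 2.8110 MeV.
(pc)² = E² − (m₀c²)² = (2.8110)² − (0.5110)² = 7.641 MeV², so pc = 2.764 MeV.
λ = hc/(pc) = 1240 MeV·fm / 2.764 MeV = 449 fm.

λ = 449 fm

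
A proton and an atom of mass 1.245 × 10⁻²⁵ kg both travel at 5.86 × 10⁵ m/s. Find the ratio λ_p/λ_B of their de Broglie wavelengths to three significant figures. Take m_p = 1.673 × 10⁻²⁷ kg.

At fixed v, p = mv so λ = h/(mv) ∝ 1/m.
λ_p/λ_B = m_B/m_p = 1.245 × 10⁻²⁵/1.673 × 10⁻²⁷ = 74.4.

λ_p/λ_B = 74.4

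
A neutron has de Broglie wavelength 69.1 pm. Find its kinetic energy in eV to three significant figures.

KE = 0.171 eV

p = h/λ = 6.626 × 10⁻³⁴ / 6.910 × 10⁻¹¹ = 9.589 × 10⁻²⁴ kg·m/s.
KE = p²/(2m) = (9.589 × 10⁻²⁴)² / (2 × 1.675 × 10⁻²⁷) = 2.745 × 10⁻²⁰ J = 0.171 eV.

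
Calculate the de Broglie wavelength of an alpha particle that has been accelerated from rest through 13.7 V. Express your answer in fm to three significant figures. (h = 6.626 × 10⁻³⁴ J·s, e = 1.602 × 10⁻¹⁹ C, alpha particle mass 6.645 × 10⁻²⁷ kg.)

λ = 2740 fm

KE = 2eV = 2 × 1.602 × 10⁻¹⁹ × 13.70 = 4.389 × 10⁻¹⁸ J.
p = √(2mKE) = √(2 × 6.645 × 10⁻²⁷ × 4.389 × 10⁻¹⁸) = 2.415 × 10⁻²² kg·m/s.
λ = h/p = 6.626 × 10⁻³⁴ / 2.415 × 10⁻²² = 2.74 × 10⁻¹² m = 2740 fm.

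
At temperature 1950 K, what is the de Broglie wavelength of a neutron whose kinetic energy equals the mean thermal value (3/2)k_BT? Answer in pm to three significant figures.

KE = (3/2)k_BT = 1.5 × 1.381 × 10⁻²³ × 1950 = 4.039 × 10⁻²⁰ J.
p = √(2mKE) = √(2 × 1.675 × 10⁻²⁷ × 4.039 × 10⁻²⁰) = 1.163 × 10⁻²³ kg·m/s.
λ = h/p = 5.70 × 10⁻¹¹ m = 57.0 pm.

λ = 57.0 pm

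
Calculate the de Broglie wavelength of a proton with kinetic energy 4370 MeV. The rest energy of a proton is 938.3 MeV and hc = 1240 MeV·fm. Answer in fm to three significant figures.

λ = 0.237 fm

Total energy E = KE + m₀c² = 4370 + 938.3 = 5308.3 MeV.
(pc)² = E² − (m₀c²)² = (5308.3)² − (938.3)² = 2.730 × 10⁷ MeV², so pc = 5225 MeV.
λ = hc/(pc) = 1240 MeV·fm / 5225 MeV = 0.237 fm.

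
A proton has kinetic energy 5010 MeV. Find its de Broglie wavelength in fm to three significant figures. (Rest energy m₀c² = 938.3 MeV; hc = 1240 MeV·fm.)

λ = 0.211 fm

Total energy E = KE + m₀c² = 5010 + 938.3 = 5948.3 MeV.
(pc)² = E² − (m₀c²)² = (5948.3)² − (938.3)² = 3.450 × 10⁷ MeV², so pc = 5874 MeV.
λ = hc/(pc) = 1240 MeV·fm / 5874 MeV = 0.211 fm.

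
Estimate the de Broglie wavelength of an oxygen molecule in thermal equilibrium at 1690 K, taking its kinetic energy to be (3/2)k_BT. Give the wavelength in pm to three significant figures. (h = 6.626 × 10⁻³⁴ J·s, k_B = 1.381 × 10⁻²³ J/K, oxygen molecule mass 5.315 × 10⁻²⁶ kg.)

λ = 10.9 pm

KE = (3/2)k_BT = 1.5 × 1.381 × 10⁻²³ × 1690 = 3.501 × 10⁻²⁰ J.
p = √(2mKE) = √(2 × 5.315 × 10⁻²⁶ × 3.501 × 10⁻²⁰) = 6.100 × 10⁻²³ kg·m/s.
λ = h/p = 1.09 × 10⁻¹¹ m = 10.9 pm.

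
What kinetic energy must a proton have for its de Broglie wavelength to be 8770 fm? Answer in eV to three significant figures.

KE = 10.6 eV

p = h/λ = 6.626 × 10⁻³⁴ / 8.770 × 10⁻¹² = 7.555 × 10⁻²³ kg·m/s.
KE = p²/(2m) = (7.555 × 10⁻²³)² / (2 × 1.673 × 10⁻²⁷) = 1.706 × 10⁻¹⁸ J = 10.6 eV.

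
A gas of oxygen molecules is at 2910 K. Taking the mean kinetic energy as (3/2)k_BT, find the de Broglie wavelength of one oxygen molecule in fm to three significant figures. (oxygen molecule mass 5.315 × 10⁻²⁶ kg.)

KE = (3/2)k_BT = 1.5 × 1.381 × 10⁻²³ × 2910 = 6.028 × 10⁻²⁰ J.
p = √(2mKE) = √(2 × 5.315 × 10⁻²⁶ × 6.028 × 10⁻²⁰) = 8.005 × 10⁻²³ kg·m/s.
λ = h/p = 8.28 × 10⁻¹² m = 8280 fm.

λ = 8280 fm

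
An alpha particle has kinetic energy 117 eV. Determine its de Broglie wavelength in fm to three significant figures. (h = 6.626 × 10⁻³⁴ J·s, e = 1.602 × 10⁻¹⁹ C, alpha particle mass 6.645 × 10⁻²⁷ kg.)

λ = 1330 fm

KE = 117 eV = 1.874 × 10⁻¹⁷ J.
p = √(2mKE) = √(2 × 6.645 × 10⁻²⁷ × 1.874 × 10⁻¹⁷) = 4.991 × 10⁻²² kg·m/s.
λ = h/p = 6.626 × 10⁻³⁴ / 4.991 × 10⁻²² = 1.33 × 10⁻¹² m = 1330 fm.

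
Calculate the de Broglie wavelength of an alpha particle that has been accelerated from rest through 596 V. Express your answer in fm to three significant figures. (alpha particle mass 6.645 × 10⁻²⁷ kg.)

λ = 416 fm

KE = 2eV = 2 × 1.602 × 10⁻¹⁹ × 596.0 = 1.910 × 10⁻¹⁶ J.
p = √(2mKE) = √(2 × 6.645 × 10⁻²⁷ × 1.910 × 10⁻¹⁶) = 1.593 × 10⁻²¹ kg·m/s.
λ = h/p = 6.626 × 10⁻³⁴ / 1.593 × 10⁻²¹ = 4.16 × 10⁻¹³ m = 416 fm.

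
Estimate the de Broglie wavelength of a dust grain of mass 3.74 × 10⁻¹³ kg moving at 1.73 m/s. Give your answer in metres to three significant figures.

λ = 1.02 × 10⁻²¹ m

p = mv = 3.74 × 10⁻¹³ × 1.73 = 6.470 × 10⁻¹³ kg·m/s.
λ = h/p = 6.626 × 10⁻³⁴ / 6.470 × 10⁻¹³ = 1.02 × 10⁻²¹ m.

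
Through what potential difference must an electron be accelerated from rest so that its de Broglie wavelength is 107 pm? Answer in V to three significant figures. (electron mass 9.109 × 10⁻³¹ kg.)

V = 131 V

p = h/λ = 6.626 × 10⁻³⁴ / 1.070 × 10⁻¹⁰ = 6.193 × 10⁻²⁴ kg·m/s.
KE = p²/(2m) = 2.105 × 10⁻¹⁷ J.
V = KE/e = 2.105 × 10⁻¹⁷ / (1.602 × 10⁻¹⁹) = 131 V.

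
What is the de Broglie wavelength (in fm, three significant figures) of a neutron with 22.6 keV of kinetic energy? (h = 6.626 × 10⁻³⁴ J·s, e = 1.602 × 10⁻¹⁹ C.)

KE = 22.6 keV = 3.621 × 10⁻¹⁵ J.
p = √(2mKE) = √(2 × 1.675 × 10⁻²⁷ × 3.621 × 10⁻¹⁵) = 3.483 × 10⁻²¹ kg·m/s.
λ = h/p = 6.626 × 10⁻³⁴ / 3.483 × 10⁻²¹ = 1.90 × 10⁻¹³ m = 190 fm.

λ = 190 fm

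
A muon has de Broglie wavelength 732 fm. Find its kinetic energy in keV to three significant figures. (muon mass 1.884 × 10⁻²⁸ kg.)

KE = 13.6 keV

p = h/λ = 6.626 × 10⁻³⁴ / 7.320 × 10⁻¹³ = 9.052 × 10⁻²² kg·m/s.
KE = p²/(2m) = (9.052 × 10⁻²²)² / (2 × 1.884 × 10⁻²⁸) = 2.175 × 10⁻¹⁵ J = 13.6 keV.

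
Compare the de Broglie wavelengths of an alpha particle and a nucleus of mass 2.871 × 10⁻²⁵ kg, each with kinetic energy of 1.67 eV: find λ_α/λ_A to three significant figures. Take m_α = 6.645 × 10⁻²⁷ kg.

λ_α/λ_A = 6.57

At fixed KE, p = √(2mKE) so λ = h/p ∝ 1/√m.
λ_α/λ_A = √(m_A/m_α) = √(2.871 × 10⁻²⁵/6.645 × 10⁻²⁷) = √(43.21) = 6.57.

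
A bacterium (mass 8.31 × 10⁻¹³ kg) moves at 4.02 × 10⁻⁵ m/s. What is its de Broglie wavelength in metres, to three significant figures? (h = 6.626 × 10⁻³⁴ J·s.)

λ = 1.98 × 10⁻¹⁷ m

p = mv = 8.31 × 10⁻¹³ × 4.02 × 10⁻⁵ = 3.341 × 10⁻¹⁷ kg·m/s.
λ = h/p = 6.626 × 10⁻³⁴ / 3.341 × 10⁻¹⁷ = 1.98 × 10⁻¹⁷ m.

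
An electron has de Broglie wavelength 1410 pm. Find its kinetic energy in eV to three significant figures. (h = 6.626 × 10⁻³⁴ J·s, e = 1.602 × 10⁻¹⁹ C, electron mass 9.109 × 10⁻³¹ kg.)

KE = 0.757 eV

p = h/λ = 6.626 × 10⁻³⁴ / 1.410 × 10⁻⁹ = 4.699 × 10⁻²⁵ kg·m/s.
KE = p²/(2m) = (4.699 × 10⁻²⁵)² / (2 × 9.109 × 10⁻³¹) = 1.212 × 10⁻¹⁹ J = 0.757 eV.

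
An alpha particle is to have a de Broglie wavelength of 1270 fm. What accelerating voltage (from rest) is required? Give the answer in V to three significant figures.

p = h/λ = 6.626 × 10⁻³⁴ / 1.270 × 10⁻¹² = 5.217 × 10⁻²² kg·m/s.
KE = p²/(2m) = 2.048 × 10⁻¹⁷ J.
V = KE/2e = 2.048 × 10⁻¹⁷ / (2 × 1.602 × 10⁻¹⁹) = 63.9 V.

V = 63.9 V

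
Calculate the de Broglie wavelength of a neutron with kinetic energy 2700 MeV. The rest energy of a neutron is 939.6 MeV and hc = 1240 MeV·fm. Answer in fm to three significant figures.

Total energy E = KE + m₀c² = 2700 + 939.6 = 3639.6 MeV.
(pc)² = E² − (m₀c²)² = (3639.6)² − (939.6)² = 1.236 × 10⁷ MeV², so pc = 3516 MeV.
λ = hc/(pc) = 1240 MeV·fm / 3516 MeV = 0.353 fm.

λ = 0.353 fm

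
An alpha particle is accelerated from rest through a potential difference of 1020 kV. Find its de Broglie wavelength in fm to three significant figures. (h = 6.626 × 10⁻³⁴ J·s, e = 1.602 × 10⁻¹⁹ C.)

λ = 10.1 fm

KE = 2eV = 2 × 1.602 × 10⁻¹⁹ × 1.020 × 10⁶ = 3.268 × 10⁻¹³ J.
p = √(2mKE) = √(2 × 6.645 × 10⁻²⁷ × 3.268 × 10⁻¹³) = 6.590 × 10⁻²⁰ kg·m/s.
λ = h/p = 6.626 × 10⁻³⁴ / 6.590 × 10⁻²⁰ = 1.01 × 10⁻¹⁴ m = 10.1 fm.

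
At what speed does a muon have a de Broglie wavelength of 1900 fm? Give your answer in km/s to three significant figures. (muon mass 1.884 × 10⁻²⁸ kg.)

p = h/λ = 6.626 × 10⁻³⁴ / 1.900 × 10⁻¹² = 3.487 × 10⁻²² kg·m/s.
v = p/m = 3.487 × 10⁻²² / 1.884 × 10⁻²⁸ = 1.85 × 10⁶ m/s = 1850 km/s.

v = 1850 km/s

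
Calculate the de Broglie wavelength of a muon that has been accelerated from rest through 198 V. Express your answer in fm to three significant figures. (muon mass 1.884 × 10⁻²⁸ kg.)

λ = 6060 fm

KE = eV = 1.602 × 10⁻¹⁹ × 198.0 = 3.172 × 10⁻¹⁷ J.
p = √(2mKE) = √(2 × 1.884 × 10⁻²⁸ × 3.172 × 10⁻¹⁷) = 1.093 × 10⁻²² kg·m/s.
λ = h/p = 6.626 × 10⁻³⁴ / 1.093 × 10⁻²² = 6.06 × 10⁻¹² m = 6060 fm.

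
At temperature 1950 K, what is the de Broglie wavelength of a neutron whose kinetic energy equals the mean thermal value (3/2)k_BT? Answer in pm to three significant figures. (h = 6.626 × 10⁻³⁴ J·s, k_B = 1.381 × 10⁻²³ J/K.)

KE = (3/2)k_BT = 1.5 × 1.381 × 10⁻²³ × 1950 = 4.039 × 10⁻²⁰ J.
p = √(2mKE) = √(2 × 1.675 × 10⁻²⁷ × 4.039 × 10⁻²⁰) = 1.163 × 10⁻²³ kg·m/s.
λ = h/p = 5.70 × 10⁻¹¹ m = 57.0 pm.

λ = 57.0 pm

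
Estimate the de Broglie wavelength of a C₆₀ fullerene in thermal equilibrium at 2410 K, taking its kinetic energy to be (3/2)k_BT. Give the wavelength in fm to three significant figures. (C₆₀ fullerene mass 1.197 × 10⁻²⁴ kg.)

λ = 1920 fm

KE = (3/2)k_BT = 1.5 × 1.381 × 10⁻²³ × 2410 = 4.992 × 10⁻²⁰ J.
p = √(2mKE) = √(2 × 1.197 × 10⁻²⁴ × 4.992 × 10⁻²⁰) = 3.457 × 10⁻²² kg·m/s.
λ = h/p = 1.92 × 10⁻¹² m = 1920 fm.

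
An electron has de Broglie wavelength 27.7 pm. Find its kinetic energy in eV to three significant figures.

KE = 1960 eV

p = h/λ = 6.626 × 10⁻³⁴ / 2.770 × 10⁻¹¹ = 2.392 × 10⁻²³ kg·m/s.
KE = p²/(2m) = (2.392 × 10⁻²³)² / (2 × 9.109 × 10⁻³¹) = 3.141 × 10⁻¹⁶ J = 1960 eV.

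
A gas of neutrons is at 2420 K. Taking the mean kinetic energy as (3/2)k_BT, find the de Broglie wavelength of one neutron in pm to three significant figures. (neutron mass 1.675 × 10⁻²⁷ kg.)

KE = (3/2)k_BT = 1.5 × 1.381 × 10⁻²³ × 2420 = 5.013 × 10⁻²⁰ J.
p = √(2mKE) = √(2 × 1.675 × 10⁻²⁷ × 5.013 × 10⁻²⁰) = 1.296 × 10⁻²³ kg·m/s.
λ = h/p = 5.11 × 10⁻¹¹ m = 51.1 pm.

λ = 51.1 pm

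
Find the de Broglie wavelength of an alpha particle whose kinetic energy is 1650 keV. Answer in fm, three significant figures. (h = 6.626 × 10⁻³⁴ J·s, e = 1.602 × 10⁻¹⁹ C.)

KE = 1650 keV = 2.643 × 10⁻¹³ J.
p = √(2mKE) = √(2 × 6.645 × 10⁻²⁷ × 2.643 × 10⁻¹³) = 5.927 × 10⁻²⁰ kg·m/s.
λ = h/p = 6.626 × 10⁻³⁴ / 5.927 × 10⁻²⁰ = 1.12 × 10⁻¹⁴ m = 11.2 fm.

λ = 11.2 fm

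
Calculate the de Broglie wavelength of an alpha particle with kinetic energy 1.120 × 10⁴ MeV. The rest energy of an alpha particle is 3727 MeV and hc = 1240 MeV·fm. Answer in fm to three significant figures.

Total energy E = KE + m₀c² = 1.120 × 10⁴ + 3727 = 14927 MeV.
(pc)² = E² − (m₀c²)² = (14927)² − (3727)² = 2.089 × 10⁸ MeV², so pc = 1.445 × 10⁴ MeV.
λ = hc/(pc) = 1240 MeV·fm / 1.445 × 10⁴ MeV = 0.0858 fm.

λ = 0.0858 fm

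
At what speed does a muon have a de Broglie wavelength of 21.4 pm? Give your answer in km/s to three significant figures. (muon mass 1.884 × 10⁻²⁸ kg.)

v = 164 km/s

p = h/λ = 6.626 × 10⁻³⁴ / 2.140 × 10⁻¹¹ = 3.096 × 10⁻²³ kg·m/s.
v = p/m = 3.096 × 10⁻²³ / 1.884 × 10⁻²⁸ = 1.64 × 10⁵ m/s = 164 km/s.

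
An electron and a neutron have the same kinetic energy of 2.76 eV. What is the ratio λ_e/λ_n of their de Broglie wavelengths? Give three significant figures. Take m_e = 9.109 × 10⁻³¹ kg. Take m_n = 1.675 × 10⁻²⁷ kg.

λ_e/λ_n = 42.9

At fixed KE, p = √(2mKE) so λ = h/p ∝ 1/√m.
λ_e/λ_n = √(m_n/m_e) = √(1.675 × 10⁻²⁷/9.109 × 10⁻³¹) = √(1839) = 42.9.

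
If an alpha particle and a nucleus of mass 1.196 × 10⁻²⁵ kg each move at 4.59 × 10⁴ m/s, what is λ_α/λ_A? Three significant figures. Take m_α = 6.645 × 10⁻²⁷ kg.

λ_α/λ_A = 18.0

At fixed v, p = mv so λ = h/(mv) ∝ 1/m.
λ_α/λ_A = m_A/m_α = 1.196 × 10⁻²⁵/6.645 × 10⁻²⁷ = 18.0.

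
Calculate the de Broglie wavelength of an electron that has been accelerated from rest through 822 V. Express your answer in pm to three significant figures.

λ = 42.8 pm

KE = eV = 1.602 × 10⁻¹⁹ × 822.0 = 1.317 × 10⁻¹⁶ J.
p = √(2mKE) = √(2 × 9.109 × 10⁻³¹ × 1.317 × 10⁻¹⁶) = 1.549 × 10⁻²³ kg·m/s.
λ = h/p = 6.626 × 10⁻³⁴ / 1.549 × 10⁻²³ = 4.28 × 10⁻¹¹ m = 42.8 pm.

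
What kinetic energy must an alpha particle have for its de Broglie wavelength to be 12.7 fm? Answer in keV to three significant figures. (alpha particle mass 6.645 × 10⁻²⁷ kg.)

p = h/λ = 6.626 × 10⁻³⁴ / 1.270 × 10⁻¹⁴ = 5.217 × 10⁻²⁰ kg·m/s.
KE = p²/(2m) = (5.217 × 10⁻²⁰)² / (2 × 6.645 × 10⁻²⁷) = 2.048 × 10⁻¹³ J = 1280 keV.

KE = 1280 keV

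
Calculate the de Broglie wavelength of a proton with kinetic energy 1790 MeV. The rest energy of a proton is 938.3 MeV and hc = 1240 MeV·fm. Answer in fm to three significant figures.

Total energy E = KE + m₀c² = 1790 + 938.3 = 2728.3 MeV.
(pc)² = E² − (m₀c²)² = (2728.3)² − (938.3)² = 6.563 × 10⁶ MeV², so pc = 2562 MeV.
λ = hc/(pc) = 1240 MeV·fm / 2562 MeV = 0.484 fm.

λ = 0.484 fm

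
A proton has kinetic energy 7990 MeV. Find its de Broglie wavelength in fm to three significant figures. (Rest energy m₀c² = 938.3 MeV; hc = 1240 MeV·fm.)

λ = 0.140 fm

Total energy E = KE + m₀c² = 7990 + 938.3 = 8928.3 MeV.
(pc)² = E² − (m₀c²)² = (8928.3)² − (938.3)² = 7.883 × 10⁷ MeV², so pc = 8879 MeV.
λ = hc/(pc) = 1240 MeV·fm / 8879 MeV = 0.140 fm.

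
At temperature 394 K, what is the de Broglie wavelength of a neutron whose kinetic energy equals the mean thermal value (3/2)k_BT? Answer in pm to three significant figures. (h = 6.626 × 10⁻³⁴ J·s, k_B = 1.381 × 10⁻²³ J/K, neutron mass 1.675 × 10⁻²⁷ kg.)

KE = (3/2)k_BT = 1.5 × 1.381 × 10⁻²³ × 394 = 8.162 × 10⁻²¹ J.
p = √(2mKE) = √(2 × 1.675 × 10⁻²⁷ × 8.162 × 10⁻²¹) = 5.229 × 10⁻²⁴ kg·m/s.
λ = h/p = 1.27 × 10⁻¹⁰ m = 127 pm.

λ = 127 pm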